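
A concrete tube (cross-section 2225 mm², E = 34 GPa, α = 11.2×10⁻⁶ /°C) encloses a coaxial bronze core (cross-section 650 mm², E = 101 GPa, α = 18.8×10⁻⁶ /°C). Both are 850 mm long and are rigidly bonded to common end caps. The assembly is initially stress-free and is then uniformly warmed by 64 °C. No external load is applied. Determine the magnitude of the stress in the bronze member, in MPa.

σ ≈ 26.3 MPa (compressive)

The bronze has the larger α, so on heating it would change length more than the concrete if both were free. The rigid plates force a common final length, so the bronze is put into compression and the concrete into tension, with equal and opposite forces P (no external load).
Compatibility of the two members (thermal + elastic change equal): (α₁ − α₂)ΔT = P·[1/(A₁E₁) + 1/(A₂E₂)].
|α₁ − α₂|·ΔT = 7.6×10⁻⁶ × 64 = 0.0004864.
1/(A₁E₁) + 1/(A₂E₂) = 1/(2225×34×10³) + 1/(650×101×10³) = 2.845×10⁻⁸ N⁻¹.
So P = 0.0004864 / 2.845×10⁻⁸ = 17.1 kN.
σ_{bronze} = P/A₂ = 17100/650 = 26.3 MPa, compressive.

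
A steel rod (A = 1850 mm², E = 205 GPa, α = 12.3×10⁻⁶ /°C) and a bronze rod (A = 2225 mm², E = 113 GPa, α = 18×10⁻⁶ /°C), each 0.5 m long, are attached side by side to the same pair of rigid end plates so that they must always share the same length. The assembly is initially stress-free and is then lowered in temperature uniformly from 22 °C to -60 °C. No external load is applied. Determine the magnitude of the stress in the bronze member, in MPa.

σ ≈ 31.8 MPa (tensile)

Both members must finish at the same length. With the larger α, the bronze tends to over-contract; the plates restrain it, putting the bronze in tension and the steel in compression. With no external load the two internal forces are equal and opposite, magnitude P.
Setting the final lengths equal and cancelling L: (α₁ − α₂)ΔT = P/(A₁E₁) + P/(A₂E₂).
|α₁ − α₂|·ΔT = 5.7×10⁻⁶ × 82 = 0.0004674.
1/(A₁E₁) + 1/(A₂E₂) = 1/(1850×205×10³) + 1/(2225×113×10³) = 6.614×10⁻⁹ N⁻¹.
So P = 0.0004674 / 6.614×10⁻⁹ = 70.67 kN.
σ_{bronze} = P/A₂ = 70670/2225 = 31.76 MPa, tensile.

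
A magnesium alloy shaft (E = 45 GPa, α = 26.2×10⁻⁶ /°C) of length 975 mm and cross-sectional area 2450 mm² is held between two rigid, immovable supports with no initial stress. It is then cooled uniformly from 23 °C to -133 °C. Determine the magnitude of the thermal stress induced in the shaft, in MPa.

The supports are rigid, so the total axial strain is zero. The restrained thermal strain is ε = αΔT = 26.2×10⁻⁶ × 156 = 4087.2×10⁻⁶.
The stress required to suppress this strain is σ = Eε = 45×10³ × 4087.2×10⁻⁶ = 183.9 MPa, tensile since the shaft is trying to contract.

σ ≈ 184 MPa (tensile)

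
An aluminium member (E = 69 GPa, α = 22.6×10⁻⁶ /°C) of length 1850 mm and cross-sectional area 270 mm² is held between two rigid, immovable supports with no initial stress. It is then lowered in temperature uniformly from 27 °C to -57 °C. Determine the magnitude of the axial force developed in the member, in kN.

P ≈ 35.4 kN (tensile)

Full restraint means ε = 0, so the stress is σ = EαΔT = 69×10³ × 22.6×10⁻⁶ × 84 = 131 MPa.
Then P = σA = 131 × 270 mm² = 35.37 kN, tensile.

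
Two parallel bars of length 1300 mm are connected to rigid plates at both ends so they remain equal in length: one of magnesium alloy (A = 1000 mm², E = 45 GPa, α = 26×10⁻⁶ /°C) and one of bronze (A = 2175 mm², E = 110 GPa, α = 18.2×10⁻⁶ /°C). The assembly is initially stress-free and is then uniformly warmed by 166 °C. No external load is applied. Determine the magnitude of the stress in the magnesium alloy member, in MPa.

Equilibrium of a rigid end plate with no external load gives equal and opposite internal forces ±P in the two members. Since α_{magnesium alloy} > α_{bronze}, heating drives the magnesium alloy into compression and the bronze into tension.
Compatibility of the two members (thermal + elastic change equal): (α₁ − α₂)ΔT = P·[1/(A₁E₁) + 1/(A₂E₂)].
|α₁ − α₂|·ΔT = 7.8×10⁻⁶ × 166 = 0.001295.
1/(A₁E₁) + 1/(A₂E₂) = 1/(1000×45×10³) + 1/(2175×110×10³) = 2.64×10⁻⁸ N⁻¹.
So P = 0.001295 / 2.64×10⁻⁸ = 49.04 kN.
σ_{magnesium alloy} = P/A₁ = 49040/1000 = 49.04 MPa, compressive.

σ ≈ 49 MPa (compressive)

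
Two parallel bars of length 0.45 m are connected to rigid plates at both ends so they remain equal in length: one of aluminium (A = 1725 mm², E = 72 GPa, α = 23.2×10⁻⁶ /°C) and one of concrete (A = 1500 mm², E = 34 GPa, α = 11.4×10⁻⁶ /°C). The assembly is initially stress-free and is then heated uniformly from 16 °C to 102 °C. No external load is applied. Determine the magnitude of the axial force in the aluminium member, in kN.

P ≈ 36.7 kN (compressive in the aluminium)

Both members must finish at the same length. With the larger α, the aluminium tends to over-expand; the plates restrain it, putting the aluminium in compression and the concrete in tension. With no external load the two internal forces are equal and opposite, magnitude P.
Compatibility of the two members (thermal + elastic change equal): (α₁ − α₂)ΔT = P·[1/(A₁E₁) + 1/(A₂E₂)].
|α₁ − α₂|·ΔT = 11.8×10⁻⁶ × 86 = 0.001015.
1/(A₁E₁) + 1/(A₂E₂) = 1/(1725×72×10³) + 1/(1500×34×10³) = 2.766×10⁻⁸ N⁻¹.
So P = 0.001015 / 2.766×10⁻⁸ = 36.69 kN.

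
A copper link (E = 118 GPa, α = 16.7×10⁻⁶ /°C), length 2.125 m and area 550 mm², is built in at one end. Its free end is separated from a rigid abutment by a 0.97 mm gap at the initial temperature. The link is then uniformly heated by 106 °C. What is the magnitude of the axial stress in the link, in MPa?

σ ≈ 155 MPa (compressive)

Unrestrained expansion: δ_free = αΔT L = 16.7×10⁻⁶ × 106 × 2125 = 3.762 mm.
The gap closes (δ_free > 0.97 mm) and the wall then resists a further 3.762 − 0.97 = 2.792 mm of expansion.
That suppressed elongation corresponds to σ = E·Δ/L = 118×10³ × 2.792/2125 = 155 MPa.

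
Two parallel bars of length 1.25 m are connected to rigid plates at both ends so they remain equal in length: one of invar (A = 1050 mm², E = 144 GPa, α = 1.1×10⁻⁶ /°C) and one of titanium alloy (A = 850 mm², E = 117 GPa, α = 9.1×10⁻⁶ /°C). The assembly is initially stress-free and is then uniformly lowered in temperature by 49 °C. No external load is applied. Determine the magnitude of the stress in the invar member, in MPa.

σ ≈ 22.4 MPa (compressive)

Both members must finish at the same length. With the larger α, the titanium alloy tends to over-contract; the plates restrain it, putting the titanium alloy in tension and the invar in compression. With no external load the two internal forces are equal and opposite, magnitude P.
Setting the final lengths equal and cancelling L: (α₁ − α₂)ΔT = P/(A₁E₁) + P/(A₂E₂).
|α₁ − α₂|·ΔT = 8×10⁻⁶ × 49 = 0.000392.
1/(A₁E₁) + 1/(A₂E₂) = 1/(1050×144×10³) + 1/(850×117×10³) = 1.667×10⁻⁸ N⁻¹.
So P = 0.000392 / 1.667×10⁻⁸ = 23.52 kN.
σ_{invar} = P/A₁ = 23520/1050 = 22.4 MPa, compressive.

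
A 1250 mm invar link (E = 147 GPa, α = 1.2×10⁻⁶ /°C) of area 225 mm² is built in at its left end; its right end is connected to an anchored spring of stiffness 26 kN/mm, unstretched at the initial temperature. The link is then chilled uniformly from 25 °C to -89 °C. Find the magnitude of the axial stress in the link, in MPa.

σ ≈ 9.97 MPa (tensile)

Free thermal contraction: δ_free = αΔT L = 1.2×10⁻⁶ × 114 × 1250 = 0.171 mm.
Let P be the tensile force in the spring. The link extends elastically by PL/(AE) and the spring stretches by P/k; together these equal δ_free.
P [ L/(AE) + 1/k ] = δ_free → P [ 1250/(225×147×10³) + 1/(26×10³) ] = 0.171.
P = 0.171 / 7.625×10⁻⁵ = 2242 N.
σ = P/A = 2242/225 = 9.967 MPa.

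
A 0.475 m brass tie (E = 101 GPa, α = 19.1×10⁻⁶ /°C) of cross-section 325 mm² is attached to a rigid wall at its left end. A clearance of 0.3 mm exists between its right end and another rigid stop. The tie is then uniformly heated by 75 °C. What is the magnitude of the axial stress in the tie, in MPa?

σ ≈ 80.9 MPa (compressive)

If the wall were absent the tie would grow by αΔT L = 19.1×10⁻⁶ × 75 × 475 = 0.6804 mm.
The gap closes (δ_free > 0.3 mm) and the wall then resists a further 0.6804 − 0.3 = 0.3804 mm of expansion.
So σ = E(δ_free − g)/L = 101×10³ × 0.3804/475 = 80.89 MPa.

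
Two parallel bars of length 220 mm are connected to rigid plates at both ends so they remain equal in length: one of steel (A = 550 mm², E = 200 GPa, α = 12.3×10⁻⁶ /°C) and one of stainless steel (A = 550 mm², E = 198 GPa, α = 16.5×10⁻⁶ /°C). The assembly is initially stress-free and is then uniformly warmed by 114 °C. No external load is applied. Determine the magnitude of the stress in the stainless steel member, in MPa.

The stainless steel has the larger α, so on heating it would change length more than the steel if both were free. The rigid plates force a common final length, so the stainless steel is put into compression and the steel into tension, with equal and opposite forces P (no external load).
Compatibility of the two members (thermal + elastic change equal): (α₁ − α₂)ΔT = P·[1/(A₁E₁) + 1/(A₂E₂)].
|α₁ − α₂|·ΔT = 4.2×10⁻⁶ × 114 = 0.0004788.
1/(A₁E₁) + 1/(A₂E₂) = 1/(550×200×10³) + 1/(550×198×10³) = 1.827×10⁻⁸ N⁻¹.
So P = 0.0004788 / 1.827×10⁻⁸ = 26.2 kN.
σ_{stainless steel} = P/A₂ = 26200/550 = 47.64 MPa, compressive.

σ ≈ 47.6 MPa (compressive)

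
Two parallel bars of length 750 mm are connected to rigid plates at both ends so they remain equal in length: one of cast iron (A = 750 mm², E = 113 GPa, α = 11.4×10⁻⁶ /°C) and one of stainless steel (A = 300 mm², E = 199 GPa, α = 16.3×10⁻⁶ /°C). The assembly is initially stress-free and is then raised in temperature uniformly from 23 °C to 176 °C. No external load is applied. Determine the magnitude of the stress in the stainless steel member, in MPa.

σ ≈ 87.5 MPa (compressive)

The stainless steel has the larger α, so on heating it would change length more than the cast iron if both were free. The rigid plates force a common final length, so the stainless steel is put into compression and the cast iron into tension, with equal and opposite forces P (no external load).
Equating the net (thermal + elastic) strains gives |α₁ − α₂|·ΔT = P·[1/(A₁E₁) + 1/(A₂E₂)].
|α₁ − α₂|·ΔT = 4.9×10⁻⁶ × 153 = 0.0007497.
1/(A₁E₁) + 1/(A₂E₂) = 1/(750×113×10³) + 1/(300×199×10³) = 2.855×10⁻⁸ N⁻¹.
P = 0.0007497 / 2.855×10⁻⁸ = 26260 N = 26.26 kN.
σ_{stainless steel} = P/A₂ = 26260/300 = 87.53 MPa, compressive.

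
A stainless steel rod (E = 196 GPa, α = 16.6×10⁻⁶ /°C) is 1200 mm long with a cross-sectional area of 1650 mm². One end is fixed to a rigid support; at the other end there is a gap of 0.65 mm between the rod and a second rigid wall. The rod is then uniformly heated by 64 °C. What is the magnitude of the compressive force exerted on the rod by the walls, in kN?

P ≈ 168 kN

Unrestrained expansion: δ_free = αΔT L = 16.6×10⁻⁶ × 64 × 1200 = 1.275 mm.
This exceeds the 0.65 mm gap, so the wall pushes back. The portion of expansion that must be recovered elastically is δ_free − gap = 1.275 − 0.65 = 0.6249 mm.
So σ = E(δ_free − g)/L = 196×10³ × 0.6249/1200 = 102.1 MPa.
P = σA = 102.1 × 1650 = 168.4 kN.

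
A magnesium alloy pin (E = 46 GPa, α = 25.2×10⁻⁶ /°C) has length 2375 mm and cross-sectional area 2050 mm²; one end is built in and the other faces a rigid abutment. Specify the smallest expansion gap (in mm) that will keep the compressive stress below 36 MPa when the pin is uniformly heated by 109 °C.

Free expansion if unrestrained: δ_free = αΔT L = 25.2×10⁻⁶ × 109 × 2375 = 6.524 mm.
A stress of 36 MPa corresponds to the wall pushing the pin back by σL/E = 36×2375/(46×10³) = 1.859 mm.
The gap must absorb the remainder: g_min = 6.524 − 1.859 = 4.665 mm.

g ≈ 4.66 mm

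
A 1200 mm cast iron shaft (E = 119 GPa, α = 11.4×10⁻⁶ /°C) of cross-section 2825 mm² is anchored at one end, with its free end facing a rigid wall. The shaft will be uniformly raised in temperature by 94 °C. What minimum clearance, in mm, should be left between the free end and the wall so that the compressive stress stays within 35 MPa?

g ≈ 0.933 mm

With no wall the shaft would lengthen by αΔT L = 11.4×10⁻⁶ × 94 × 1200 = 1.286 mm.
A stress of 35 MPa corresponds to the wall pushing the shaft back by σL/E = 35×1200/(119×10³) = 0.3529 mm.
So the gap has to take up the difference, g_min = δ_free − σL/E = 1.286 − 0.3529 = 0.933 mm.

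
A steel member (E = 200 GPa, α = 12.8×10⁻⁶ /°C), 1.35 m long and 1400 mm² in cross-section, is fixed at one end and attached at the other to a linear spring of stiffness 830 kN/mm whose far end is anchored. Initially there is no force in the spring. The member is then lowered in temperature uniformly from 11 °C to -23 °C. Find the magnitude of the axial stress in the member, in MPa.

σ ≈ 69.6 MPa (tensile)

Free thermal contraction: δ_free = αΔT L = 12.8×10⁻⁶ × 34 × 1350 = 0.5875 mm.
With a force P in the spring, the elastic change of the member is PL/(AE) and that of the spring is P/k; compatibility requires their sum to equal δ_free.
So P = δ_free / [L/(AE) + 1/k] = 0.5875 / [ 1350/(1400×200×10³) + 1/(830×10³) ].
P = 0.5875 / 6.026×10⁻⁶ = 97490 N.
σ = P/A = 97490/1400 = 69.64 MPa.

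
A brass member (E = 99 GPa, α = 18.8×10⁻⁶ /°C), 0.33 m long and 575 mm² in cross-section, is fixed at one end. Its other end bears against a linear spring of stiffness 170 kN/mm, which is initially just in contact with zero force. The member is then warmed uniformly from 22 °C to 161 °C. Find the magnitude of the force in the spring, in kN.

P ≈ 73.8 kN

Free thermal expansion: δ_free = αΔT L = 18.8×10⁻⁶ × 139 × 330 = 0.8624 mm.
With a force P in the spring, the elastic change of the member is PL/(AE) and that of the spring is P/k; compatibility requires their sum to equal δ_free.
So P = δ_free / [L/(AE) + 1/k] = 0.8624 / [ 330/(575×99×10³) + 1/(170×10³) ].
P = 0.8624 / 1.168×10⁻⁵ = 73840 N.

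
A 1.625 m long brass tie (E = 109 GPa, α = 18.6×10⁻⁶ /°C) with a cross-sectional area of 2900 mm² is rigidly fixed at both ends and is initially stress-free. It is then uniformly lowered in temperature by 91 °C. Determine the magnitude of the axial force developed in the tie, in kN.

With zero net strain, σ = E·αΔT = 109 GPa × 18.6×10⁻⁶ × 91 = 184.5 MPa.
Then P = σA = 184.5 × 2900 mm² = 535 kN, tensile.

P ≈ 535 kN (tensile)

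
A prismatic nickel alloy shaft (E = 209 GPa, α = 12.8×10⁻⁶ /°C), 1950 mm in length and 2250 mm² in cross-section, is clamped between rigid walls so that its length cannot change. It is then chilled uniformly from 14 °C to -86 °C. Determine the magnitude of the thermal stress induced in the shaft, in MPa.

σ ≈ 268 MPa (tensile)

With length fixed, the mechanical strain must cancel the thermal strain αΔT = 12.8×10⁻⁶ × 100 = 1280×10⁻⁶.
The stress required to suppress this strain is σ = Eε = 209×10³ × 1280×10⁻⁶ = 267.5 MPa, tensile since the shaft is trying to contract.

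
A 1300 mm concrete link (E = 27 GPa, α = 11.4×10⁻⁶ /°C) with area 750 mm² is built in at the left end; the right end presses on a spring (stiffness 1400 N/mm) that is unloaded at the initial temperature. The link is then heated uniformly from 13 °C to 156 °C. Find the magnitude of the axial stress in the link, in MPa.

If the spring were absent the link would lengthen by αΔT L = 11.4×10⁻⁶ × 143 × 1300 = 2.119 mm.
Let P be the compressive force at the spring. The link shortens elastically by PL/(AE) and the spring compresses by P/k; together these equal δ_free.
P [ L/(AE) + 1/k ] = δ_free → P [ 1300/(750×27×10³) + 1/(1400) ] = 2.119.
P = 2.119 / 0.0007785 = 2722 N.
σ = P/A = 2722/750 = 3.63 MPa.

σ ≈ 3.63 MPa (compressive)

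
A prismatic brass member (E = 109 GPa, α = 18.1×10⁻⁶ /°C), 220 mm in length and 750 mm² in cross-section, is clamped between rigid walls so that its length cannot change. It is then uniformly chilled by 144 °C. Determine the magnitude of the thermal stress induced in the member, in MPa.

σ ≈ 284 MPa (tensile)

Because both ends are immovable the net strain is zero, and the suppressed thermal strain is αΔT = 18.1×10⁻⁶ × 144 = 2606.4×10⁻⁶.
σ = EαΔT = 109×10³ × 18.1×10⁻⁶ × 144 = 284.1 MPa (tensile; the member is trying to contract).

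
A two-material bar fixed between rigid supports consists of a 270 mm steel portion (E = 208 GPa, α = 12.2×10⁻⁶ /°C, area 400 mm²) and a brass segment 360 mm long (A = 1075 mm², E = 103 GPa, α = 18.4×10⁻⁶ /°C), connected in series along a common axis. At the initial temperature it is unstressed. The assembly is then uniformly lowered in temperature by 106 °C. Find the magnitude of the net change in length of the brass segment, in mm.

Free thermal contraction of the whole bar: Σ αᵢΔT Lᵢ = 12.2×10⁻⁶×106×270 + 18.4×10⁻⁶×106×360 = 1.051 mm.
The walls prevent any net length change, so an axial force P (same in every segment) develops. Compatibility: P · Σ Lᵢ/(AᵢEᵢ) = δ_free.
The series flexibility is Σ Lᵢ/(AᵢEᵢ) = 270/(400×208×10³) + 360/(1075×103×10³) = 6.496×10⁻⁶ mm/N.
P = 1.051 / 6.496×10⁻⁶ = 161800 N = 161.8 kN, tensile.
For the brass segment, free thermal change = 18.4×10⁻⁶×106×360 = 0.7021 mm and elastic change from P = 161800×360/(1075×103×10³) = 0.5261 mm; these oppose, so the net change is 0.176 mm (segment shortens).

|ΔL| ≈ 0.176 mm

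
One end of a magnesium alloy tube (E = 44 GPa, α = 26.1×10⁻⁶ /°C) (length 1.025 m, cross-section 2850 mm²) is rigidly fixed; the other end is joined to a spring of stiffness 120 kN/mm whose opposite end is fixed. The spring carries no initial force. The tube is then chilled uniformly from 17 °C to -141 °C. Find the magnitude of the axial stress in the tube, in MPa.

σ ≈ 89.8 MPa (tensile)

If the spring were absent the tube would shorten by αΔT L = 26.1×10⁻⁶ × 158 × 1025 = 4.227 mm.
Let P be the tensile force in the spring. The tube extends elastically by PL/(AE) and the spring stretches by P/k; together these equal δ_free.
P [ L/(AE) + 1/k ] = δ_free → P [ 1025/(2850×44×10³) + 1/(120×10³) ] = 4.227.
P = 4.227 / 1.651×10⁻⁵ = 256100 N.
σ = P/A = 256100/2850 = 89.85 MPa.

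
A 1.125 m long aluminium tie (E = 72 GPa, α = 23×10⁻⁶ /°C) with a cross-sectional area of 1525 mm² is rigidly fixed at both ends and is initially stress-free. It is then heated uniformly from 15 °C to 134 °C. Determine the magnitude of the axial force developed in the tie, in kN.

With zero net strain, σ = E·αΔT = 72 GPa × 23×10⁻⁶ × 119 = 197.1 MPa.
Axial force P = σA = 197.1 × 1525 = 300500 N = 300.5 kN, compressive.

P ≈ 301 kN (compressive)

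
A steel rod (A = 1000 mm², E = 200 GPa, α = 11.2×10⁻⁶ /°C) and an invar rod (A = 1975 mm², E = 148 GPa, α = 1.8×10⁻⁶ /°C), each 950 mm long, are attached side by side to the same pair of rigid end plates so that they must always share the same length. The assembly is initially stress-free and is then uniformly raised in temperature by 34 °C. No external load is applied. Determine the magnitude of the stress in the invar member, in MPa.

σ ≈ 19.2 MPa (tensile)

The steel has the larger α, so on heating it would change length more than the invar if both were free. The rigid plates force a common final length, so the steel is put into compression and the invar into tension, with equal and opposite forces P (no external load).
Equating the net (thermal + elastic) strains gives |α₁ − α₂|·ΔT = P·[1/(A₁E₁) + 1/(A₂E₂)].
|α₁ − α₂|·ΔT = 9.4×10⁻⁶ × 34 = 0.0003196.
1/(A₁E₁) + 1/(A₂E₂) = 1/(1000×200×10³) + 1/(1975×148×10³) = 8.421×10⁻⁹ N⁻¹.
P = 0.0003196 / 8.421×10⁻⁹ = 37950 N = 37.95 kN.
σ_{invar} = P/A₂ = 37950/1975 = 19.22 MPa, tensile.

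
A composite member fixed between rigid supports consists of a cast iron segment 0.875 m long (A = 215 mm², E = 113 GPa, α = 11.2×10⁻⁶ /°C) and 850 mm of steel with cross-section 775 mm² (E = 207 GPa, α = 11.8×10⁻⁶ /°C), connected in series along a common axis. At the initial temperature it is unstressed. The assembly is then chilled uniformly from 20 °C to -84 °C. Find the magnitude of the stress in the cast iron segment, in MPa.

With the walls removed the bar would change length by δ_free = Σ αᵢΔT Lᵢ = 11.2×10⁻⁶×104×875 + 11.8×10⁻⁶×104×850 = 2.062 mm.
Since the ends are fixed, an axial force P builds up, equal in every segment, with P · Σ Lᵢ/(AᵢEᵢ) = δ_free.
Σ Lᵢ/(AᵢEᵢ) = 875/(215×113×10³) + 850/(775×207×10³) = 4.131×10⁻⁵ mm/N.
P = 2.062 / 4.131×10⁻⁵ = 49920 N = 49.92 kN, tensile.
σ_{cast iron} = P / A = 49920 / 215 = 232.2 MPa.

σ ≈ 232 MPa (tensile)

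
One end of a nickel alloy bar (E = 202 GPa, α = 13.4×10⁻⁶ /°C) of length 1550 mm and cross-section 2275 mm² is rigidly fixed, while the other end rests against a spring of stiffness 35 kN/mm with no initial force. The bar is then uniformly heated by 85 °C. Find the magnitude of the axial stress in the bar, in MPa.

If the spring were absent the bar would lengthen by αΔT L = 13.4×10⁻⁶ × 85 × 1550 = 1.765 mm.
With a force P in the spring, the elastic change of the bar is PL/(AE) and that of the spring is P/k; compatibility requires their sum to equal δ_free.
So P = δ_free / [L/(AE) + 1/k] = 1.765 / [ 1550/(2275×202×10³) + 1/(35×10³) ].
P = 1.765 / 3.194×10⁻⁵ = 55270 N.
σ = P/A = 55270/2275 = 24.29 MPa.

σ ≈ 24.3 MPa (compressive)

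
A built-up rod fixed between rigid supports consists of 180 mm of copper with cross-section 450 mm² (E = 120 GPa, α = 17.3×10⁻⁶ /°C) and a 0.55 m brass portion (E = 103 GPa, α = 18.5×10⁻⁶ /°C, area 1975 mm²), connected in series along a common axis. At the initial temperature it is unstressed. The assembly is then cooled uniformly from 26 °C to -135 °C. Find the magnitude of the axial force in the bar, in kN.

P ≈ 354 kN (tensile)

With the walls removed the bar would change length by δ_free = Σ αᵢΔT Lᵢ = 17.3×10⁻⁶×161×180 + 18.5×10⁻⁶×161×550 = 2.14 mm.
The rigid supports impose zero overall length change; the single axial force P common to all segments must satisfy P Σ Lᵢ/(AᵢEᵢ) = δ_free.
Σ Lᵢ/(AᵢEᵢ) = 180/(450×120×10³) + 550/(1975×103×10³) = 6.037×10⁻⁶ mm/N.
So P = 2.14 / 6.037×10⁻⁶ = 354.4 kN, tensile.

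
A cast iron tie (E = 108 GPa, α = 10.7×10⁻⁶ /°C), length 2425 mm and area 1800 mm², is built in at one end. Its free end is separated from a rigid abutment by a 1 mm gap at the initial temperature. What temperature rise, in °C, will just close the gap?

ΔT ≈ 38.5 °C

The gap closes when αΔT L = 1 mm, since the tie is still unstressed at that instant.
So ΔT = g/(αL) = 1/(10.7×10⁻⁶ × 2425) = 38.54 °C.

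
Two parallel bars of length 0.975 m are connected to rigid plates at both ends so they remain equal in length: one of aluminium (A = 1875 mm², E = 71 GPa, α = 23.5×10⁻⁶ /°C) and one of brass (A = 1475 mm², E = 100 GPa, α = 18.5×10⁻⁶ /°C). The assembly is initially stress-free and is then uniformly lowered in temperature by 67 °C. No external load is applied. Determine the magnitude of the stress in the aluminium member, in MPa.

Equilibrium of a rigid end plate with no external load gives equal and opposite internal forces ±P in the two members. Since α_{aluminium} > α_{brass}, cooling drives the aluminium into tension and the brass into compression.
Setting the final lengths equal and cancelling L: (α₁ − α₂)ΔT = P/(A₁E₁) + P/(A₂E₂).
|α₁ − α₂|·ΔT = 5×10⁻⁶ × 67 = 0.000335.
1/(A₁E₁) + 1/(A₂E₂) = 1/(1875×71×10³) + 1/(1475×100×10³) = 1.429×10⁻⁸ N⁻¹.
P = 0.000335 / 1.429×10⁻⁸ = 23440 N = 23.44 kN.
σ_{aluminium} = P/A₁ = 23440/1875 = 12.5 MPa, tensile.

σ ≈ 12.5 MPa (tensile)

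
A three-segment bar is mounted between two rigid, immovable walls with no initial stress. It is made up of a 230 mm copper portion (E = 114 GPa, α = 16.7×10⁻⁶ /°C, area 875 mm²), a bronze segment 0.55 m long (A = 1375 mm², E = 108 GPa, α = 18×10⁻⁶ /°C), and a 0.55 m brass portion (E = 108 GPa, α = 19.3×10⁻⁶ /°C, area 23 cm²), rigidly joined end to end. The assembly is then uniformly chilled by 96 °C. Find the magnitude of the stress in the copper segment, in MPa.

σ ≈ 325 MPa (tensile)

Free thermal contraction of the whole bar: Σ αᵢΔT Lᵢ = 16.7×10⁻⁶×96×230 + 18×10⁻⁶×96×550 + 19.3×10⁻⁶×96×550 = 2.338 mm.
Since the ends are fixed, an axial force P builds up, equal in every segment, with P · Σ Lᵢ/(AᵢEᵢ) = δ_free.
The series flexibility is Σ Lᵢ/(AᵢEᵢ) = 230/(875×114×10³) + 550/(1375×108×10³) + 550/(2300×108×10³) = 8.224×10⁻⁶ mm/N.
So P = 2.338 / 8.224×10⁻⁶ = 284.3 kN, tensile.
σ_{copper} = P / A = 284300 / 875 = 324.9 MPa.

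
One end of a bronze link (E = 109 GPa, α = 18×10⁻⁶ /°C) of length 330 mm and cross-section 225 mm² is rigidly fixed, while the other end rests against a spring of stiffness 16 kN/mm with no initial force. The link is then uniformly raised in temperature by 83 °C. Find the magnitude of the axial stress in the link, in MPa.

σ ≈ 28.8 MPa (compressive)

Free thermal expansion: δ_free = αΔT L = 18×10⁻⁶ × 83 × 330 = 0.493 mm.
Let P be the compressive force at the spring. The link shortens elastically by PL/(AE) and the spring compresses by P/k; together these equal δ_free.
P [ L/(AE) + 1/k ] = δ_free → P [ 330/(225×109×10³) + 1/(16×10³) ] = 0.493.
P = 0.493 / 7.596×10⁻⁵ = 6491 N.
σ = P/A = 6491/225 = 28.85 MPa.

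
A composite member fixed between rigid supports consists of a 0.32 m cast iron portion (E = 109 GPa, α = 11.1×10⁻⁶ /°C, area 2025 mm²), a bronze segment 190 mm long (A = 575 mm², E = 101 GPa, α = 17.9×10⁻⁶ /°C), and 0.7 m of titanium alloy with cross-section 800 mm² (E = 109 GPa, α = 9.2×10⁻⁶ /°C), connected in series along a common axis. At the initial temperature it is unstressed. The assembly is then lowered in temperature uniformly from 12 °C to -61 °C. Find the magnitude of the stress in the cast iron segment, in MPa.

If the supports were absent, the total length change would be Σ αᵢΔT Lᵢ = 11.1×10⁻⁶×73×320 + 17.9×10⁻⁶×73×190 + 9.2×10⁻⁶×73×700 = 0.9777 mm.
The rigid supports impose zero overall length change; the single axial force P common to all segments must satisfy P Σ Lᵢ/(AᵢEᵢ) = δ_free.
Σ Lᵢ/(AᵢEᵢ) = 320/(2025×109×10³) + 190/(575×101×10³) + 700/(800×109×10³) = 1.275×10⁻⁵ mm/N.
P = 0.9777 / 1.275×10⁻⁵ = 76690 N = 76.69 kN, tensile.
σ_{cast iron} = P / A = 76690 / 2025 = 37.87 MPa.

σ ≈ 37.9 MPa (tensile)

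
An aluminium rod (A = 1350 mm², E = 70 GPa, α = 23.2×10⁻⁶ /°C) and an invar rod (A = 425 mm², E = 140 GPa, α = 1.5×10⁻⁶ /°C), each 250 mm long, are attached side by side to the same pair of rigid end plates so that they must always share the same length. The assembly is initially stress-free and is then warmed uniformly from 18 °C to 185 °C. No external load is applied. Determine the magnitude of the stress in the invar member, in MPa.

σ ≈ 311 MPa (tensile)

Both members must finish at the same length. With the larger α, the aluminium tends to over-expand; the plates restrain it, putting the aluminium in compression and the invar in tension. With no external load the two internal forces are equal and opposite, magnitude P.
Setting the final lengths equal and cancelling L: (α₁ − α₂)ΔT = P/(A₁E₁) + P/(A₂E₂).
|α₁ − α₂|·ΔT = 21.7×10⁻⁶ × 167 = 0.003624.
1/(A₁E₁) + 1/(A₂E₂) = 1/(1350×70×10³) + 1/(425×140×10³) = 2.739×10⁻⁸ N⁻¹.
So P = 0.003624 / 2.739×10⁻⁸ = 132.3 kN.
σ_{invar} = P/A₂ = 132300/425 = 311.3 MPa, tensile.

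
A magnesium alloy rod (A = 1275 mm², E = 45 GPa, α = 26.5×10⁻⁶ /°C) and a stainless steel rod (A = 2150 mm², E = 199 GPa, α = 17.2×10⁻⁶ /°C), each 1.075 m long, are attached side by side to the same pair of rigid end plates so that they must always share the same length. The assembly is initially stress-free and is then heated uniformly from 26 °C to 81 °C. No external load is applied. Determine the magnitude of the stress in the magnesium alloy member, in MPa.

The magnesium alloy has the larger α, so on heating it would change length more than the stainless steel if both were free. The rigid plates force a common final length, so the magnesium alloy is put into compression and the stainless steel into tension, with equal and opposite forces P (no external load).
Compatibility of the two members (thermal + elastic change equal): (α₁ − α₂)ΔT = P·[1/(A₁E₁) + 1/(A₂E₂)].
|α₁ − α₂|·ΔT = 9.3×10⁻⁶ × 55 = 0.0005115.
1/(A₁E₁) + 1/(A₂E₂) = 1/(1275×45×10³) + 1/(2150×199×10³) = 1.977×10⁻⁸ N⁻¹.
So P = 0.0005115 / 1.977×10⁻⁸ = 25.88 kN.
σ_{magnesium alloy} = P/A₁ = 25880/1275 = 20.3 MPa, compressive.

σ ≈ 20.3 MPa (compressive)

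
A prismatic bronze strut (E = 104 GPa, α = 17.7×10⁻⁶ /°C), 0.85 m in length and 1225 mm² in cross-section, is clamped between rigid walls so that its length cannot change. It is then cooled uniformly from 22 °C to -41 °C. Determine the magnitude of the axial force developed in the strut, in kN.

Full restraint means ε = 0, so the stress is σ = EαΔT = 104×10³ × 17.7×10⁻⁶ × 63 = 116 MPa.
P = AEαΔT = 1225 × 104×10³ × 17.7×10⁻⁶ × 63 = 142.1 kN (tensile).

P ≈ 142 kN (tensile)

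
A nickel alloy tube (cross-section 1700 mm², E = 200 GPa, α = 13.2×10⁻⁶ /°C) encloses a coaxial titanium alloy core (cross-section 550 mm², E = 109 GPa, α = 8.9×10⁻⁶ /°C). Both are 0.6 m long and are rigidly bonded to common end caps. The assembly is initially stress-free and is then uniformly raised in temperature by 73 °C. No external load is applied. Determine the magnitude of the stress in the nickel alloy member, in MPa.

σ ≈ 9.41 MPa (compressive)

The nickel alloy has the larger α, so on heating it would change length more than the titanium alloy if both were free. The rigid plates force a common final length, so the nickel alloy is put into compression and the titanium alloy into tension, with equal and opposite forces P (no external load).
Equating the net (thermal + elastic) strains gives |α₁ − α₂|·ΔT = P·[1/(A₁E₁) + 1/(A₂E₂)].
|α₁ − α₂|·ΔT = 4.3×10⁻⁶ × 73 = 0.0003139.
1/(A₁E₁) + 1/(A₂E₂) = 1/(1700×200×10³) + 1/(550×109×10³) = 1.962×10⁻⁸ N⁻¹.
P = 0.0003139 / 1.962×10⁻⁸ = 16000 N = 16 kN.
σ_{nickel alloy} = P/A₁ = 16000/1700 = 9.41 MPa, compressive.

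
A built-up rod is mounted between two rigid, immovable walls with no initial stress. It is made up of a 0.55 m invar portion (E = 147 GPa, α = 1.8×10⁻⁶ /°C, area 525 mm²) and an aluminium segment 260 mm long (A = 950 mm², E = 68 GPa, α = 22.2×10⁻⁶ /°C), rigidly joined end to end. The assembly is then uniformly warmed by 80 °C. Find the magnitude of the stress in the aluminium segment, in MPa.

With the walls removed the bar would change length by δ_free = Σ αᵢΔT Lᵢ = 1.8×10⁻⁶×80×550 + 22.2×10⁻⁶×80×260 = 0.541 mm.
The walls prevent any net length change, so an axial force P (same in every segment) develops. Compatibility: P · Σ Lᵢ/(AᵢEᵢ) = δ_free.
Σ Lᵢ/(AᵢEᵢ) = 550/(525×147×10³) + 260/(950×68×10³) = 1.115×10⁻⁵ mm/N.
So P = 0.541 / 1.115×10⁻⁵ = 48.51 kN, compressive.
σ_{aluminium} = P / A = 48510 / 950 = 51.06 MPa.

σ ≈ 51.1 MPa (compressive)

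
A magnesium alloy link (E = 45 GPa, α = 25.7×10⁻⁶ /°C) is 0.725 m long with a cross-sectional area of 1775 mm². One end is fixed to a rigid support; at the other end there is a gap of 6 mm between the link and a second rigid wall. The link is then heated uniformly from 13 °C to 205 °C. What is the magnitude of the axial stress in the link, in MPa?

σ ≈ 0 MPa

Free thermal elongation = αΔT L = 25.7×10⁻⁶ × 192 × 725 = 3.577 mm.
This is smaller than the 6 mm clearance, so the link expands freely without reaching the stop — the stress is zero.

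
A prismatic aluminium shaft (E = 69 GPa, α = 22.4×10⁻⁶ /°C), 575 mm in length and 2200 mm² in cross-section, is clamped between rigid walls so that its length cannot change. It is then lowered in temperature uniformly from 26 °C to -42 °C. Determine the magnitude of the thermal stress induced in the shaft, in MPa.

The supports are rigid, so the total axial strain is zero. The restrained thermal strain is ε = αΔT = 22.4×10⁻⁶ × 68 = 1523.2×10⁻⁶.
The stress required to suppress this strain is σ = Eε = 69×10³ × 1523.2×10⁻⁶ = 105.1 MPa, tensile since the shaft is trying to contract.

σ ≈ 105 MPa (tensile)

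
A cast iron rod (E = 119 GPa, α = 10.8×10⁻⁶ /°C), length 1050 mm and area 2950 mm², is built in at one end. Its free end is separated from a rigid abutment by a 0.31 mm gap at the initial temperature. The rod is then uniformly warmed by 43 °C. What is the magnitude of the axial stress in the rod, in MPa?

σ ≈ 20.1 MPa (compressive)

If the wall were absent the rod would grow by αΔT L = 10.8×10⁻⁶ × 43 × 1050 = 0.4876 mm.
This exceeds the 0.31 mm gap, so the wall pushes back. The portion of expansion that must be recovered elastically is δ_free − gap = 0.4876 − 0.31 = 0.1776 mm.
That suppressed elongation corresponds to σ = E·Δ/L = 119×10³ × 0.1776/1050 = 20.13 MPa.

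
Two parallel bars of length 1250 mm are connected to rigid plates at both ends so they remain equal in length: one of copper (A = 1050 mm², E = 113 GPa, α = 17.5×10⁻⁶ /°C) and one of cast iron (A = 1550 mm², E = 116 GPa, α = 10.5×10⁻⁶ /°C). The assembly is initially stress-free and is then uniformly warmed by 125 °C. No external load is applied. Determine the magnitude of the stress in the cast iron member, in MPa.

Both members must finish at the same length. With the larger α, the copper tends to over-expand; the plates restrain it, putting the copper in compression and the cast iron in tension. With no external load the two internal forces are equal and opposite, magnitude P.
Compatibility of the two members (thermal + elastic change equal): (α₁ − α₂)ΔT = P·[1/(A₁E₁) + 1/(A₂E₂)].
|α₁ − α₂|·ΔT = 7×10⁻⁶ × 125 = 0.000875.
1/(A₁E₁) + 1/(A₂E₂) = 1/(1050×113×10³) + 1/(1550×116×10³) = 1.399×10⁻⁸ N⁻¹.
So P = 0.000875 / 1.399×10⁻⁸ = 62.55 kN.
σ_{cast iron} = P/A₂ = 62550/1550 = 40.35 MPa, tensile.

σ ≈ 40.4 MPa (tensile)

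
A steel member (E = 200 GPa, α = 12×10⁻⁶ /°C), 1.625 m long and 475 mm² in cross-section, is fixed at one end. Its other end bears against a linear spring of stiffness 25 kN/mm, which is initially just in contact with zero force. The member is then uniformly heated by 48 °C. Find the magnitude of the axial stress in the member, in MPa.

If the spring were absent the member would lengthen by αΔT L = 12×10⁻⁶ × 48 × 1625 = 0.936 mm.
With a force P in the spring, the elastic change of the member is PL/(AE) and that of the spring is P/k; compatibility requires their sum to equal δ_free.
P [ L/(AE) + 1/k ] = δ_free → P [ 1625/(475×200×10³) + 1/(25×10³) ] = 0.936.
P = 0.936 / 5.711×10⁻⁵ = 16390 N.
σ = P/A = 16390/475 = 34.51 MPa.

σ ≈ 34.5 MPa (compressive)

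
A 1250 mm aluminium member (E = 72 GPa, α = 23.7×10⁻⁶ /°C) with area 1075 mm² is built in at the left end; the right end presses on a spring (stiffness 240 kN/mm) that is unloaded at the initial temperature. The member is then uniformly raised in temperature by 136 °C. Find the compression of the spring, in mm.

δ ≈ 0.826 mm

The unrestrained thermal change is αΔT L = 23.7×10⁻⁶ × 136 × 1250 = 4.029 mm.
With a force P in the spring, the elastic change of the member is PL/(AE) and that of the spring is P/k; compatibility requires their sum to equal δ_free.
P [ L/(AE) + 1/k ] = δ_free → P [ 1250/(1075×72×10³) + 1/(240×10³) ] = 4.029.
P = 4.029 / 2.032×10⁻⁵ = 198300 N.
Spring compression = P/k = 198300/(240×10³) = 0.8263 mm.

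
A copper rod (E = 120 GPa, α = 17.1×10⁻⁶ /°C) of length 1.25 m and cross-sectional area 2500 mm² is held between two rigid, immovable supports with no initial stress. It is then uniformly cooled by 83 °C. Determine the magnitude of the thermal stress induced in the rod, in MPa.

The supports are rigid, so the total axial strain is zero. The restrained thermal strain is ε = αΔT = 17.1×10⁻⁶ × 83 = 1419.3×10⁻⁶.
Hence σ = E·αΔT = 120×10³ × 1419.3×10⁻⁶ = 170.3 MPa, tensile.

σ ≈ 170 MPa (tensile)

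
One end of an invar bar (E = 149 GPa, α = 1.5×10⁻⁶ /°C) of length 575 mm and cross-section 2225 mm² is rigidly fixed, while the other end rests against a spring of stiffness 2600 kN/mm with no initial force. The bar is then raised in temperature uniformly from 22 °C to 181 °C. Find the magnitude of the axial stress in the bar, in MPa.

σ ≈ 29.1 MPa (compressive)

The unrestrained thermal change is αΔT L = 1.5×10⁻⁶ × 159 × 575 = 0.1371 mm.
With a force P in the spring, the elastic change of the bar is PL/(AE) and that of the spring is P/k; compatibility requires their sum to equal δ_free.
So P = δ_free / [L/(AE) + 1/k] = 0.1371 / [ 575/(2225×149×10³) + 1/(2600×10³) ].
P = 0.1371 / 2.119×10⁻⁶ = 64720 N.
σ = P/A = 64720/2225 = 29.09 MPa.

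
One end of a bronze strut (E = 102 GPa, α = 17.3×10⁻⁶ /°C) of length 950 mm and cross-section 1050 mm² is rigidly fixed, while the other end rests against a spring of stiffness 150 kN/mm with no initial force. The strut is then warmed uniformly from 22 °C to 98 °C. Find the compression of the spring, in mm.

δ ≈ 0.536 mm

The unrestrained thermal change is αΔT L = 17.3×10⁻⁶ × 76 × 950 = 1.249 mm.
Let P be the compressive force at the spring. The strut shortens elastically by PL/(AE) and the spring compresses by P/k; together these equal δ_free.
So P = δ_free / [L/(AE) + 1/k] = 1.249 / [ 950/(1050×102×10³) + 1/(150×10³) ].
P = 1.249 / 1.554×10⁻⁵ = 80390 N.
Spring compression = P/k = 80390/(150×10³) = 0.536 mm.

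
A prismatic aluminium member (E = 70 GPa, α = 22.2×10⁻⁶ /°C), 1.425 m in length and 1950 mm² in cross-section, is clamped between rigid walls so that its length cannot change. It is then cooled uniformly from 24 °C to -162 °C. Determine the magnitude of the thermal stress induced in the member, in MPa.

σ ≈ 289 MPa (tensile)

Because both ends are immovable the net strain is zero, and the suppressed thermal strain is αΔT = 22.2×10⁻⁶ × 186 = 4129.2×10⁻⁶.
Hence σ = E·αΔT = 70×10³ × 4129.2×10⁻⁶ = 289 MPa, tensile.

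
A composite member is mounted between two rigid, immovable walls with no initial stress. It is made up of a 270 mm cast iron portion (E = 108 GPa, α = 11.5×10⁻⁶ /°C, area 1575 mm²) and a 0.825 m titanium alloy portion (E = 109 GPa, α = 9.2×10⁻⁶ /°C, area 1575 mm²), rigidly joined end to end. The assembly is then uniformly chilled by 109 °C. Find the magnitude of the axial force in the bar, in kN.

With the walls removed the bar would change length by δ_free = Σ αᵢΔT Lᵢ = 11.5×10⁻⁶×109×270 + 9.2×10⁻⁶×109×825 = 1.166 mm.
The rigid supports impose zero overall length change; the single axial force P common to all segments must satisfy P Σ Lᵢ/(AᵢEᵢ) = δ_free.
Σ Lᵢ/(AᵢEᵢ) = 270/(1575×108×10³) + 825/(1575×109×10³) = 6.393×10⁻⁶ mm/N.
Hence P = δ_free / Σ(L/AE) = 1.166/6.393×10⁻⁶ = 182.4 kN (tensile).

P ≈ 182 kN (tensile)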